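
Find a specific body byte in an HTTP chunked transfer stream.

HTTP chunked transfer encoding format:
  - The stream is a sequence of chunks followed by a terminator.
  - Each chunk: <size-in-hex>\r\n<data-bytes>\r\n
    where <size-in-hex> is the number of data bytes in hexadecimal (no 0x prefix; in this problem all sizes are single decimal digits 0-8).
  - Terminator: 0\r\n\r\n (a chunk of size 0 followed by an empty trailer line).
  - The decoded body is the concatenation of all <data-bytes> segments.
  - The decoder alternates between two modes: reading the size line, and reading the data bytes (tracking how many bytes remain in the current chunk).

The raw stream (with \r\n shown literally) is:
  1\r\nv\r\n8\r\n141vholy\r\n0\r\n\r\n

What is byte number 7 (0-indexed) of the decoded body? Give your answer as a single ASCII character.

Answer: l

Derivation:
Chunk 1: stream[0..1]='1' size=0x1=1, data at stream[3..4]='v' -> body[0..1], body so far='v'
Chunk 2: stream[6..7]='8' size=0x8=8, data at stream[9..17]='141vholy' -> body[1..9], body so far='v141vholy'
Chunk 3: stream[19..20]='0' size=0 (terminator). Final body='v141vholy' (9 bytes)
Body byte 7 = 'l'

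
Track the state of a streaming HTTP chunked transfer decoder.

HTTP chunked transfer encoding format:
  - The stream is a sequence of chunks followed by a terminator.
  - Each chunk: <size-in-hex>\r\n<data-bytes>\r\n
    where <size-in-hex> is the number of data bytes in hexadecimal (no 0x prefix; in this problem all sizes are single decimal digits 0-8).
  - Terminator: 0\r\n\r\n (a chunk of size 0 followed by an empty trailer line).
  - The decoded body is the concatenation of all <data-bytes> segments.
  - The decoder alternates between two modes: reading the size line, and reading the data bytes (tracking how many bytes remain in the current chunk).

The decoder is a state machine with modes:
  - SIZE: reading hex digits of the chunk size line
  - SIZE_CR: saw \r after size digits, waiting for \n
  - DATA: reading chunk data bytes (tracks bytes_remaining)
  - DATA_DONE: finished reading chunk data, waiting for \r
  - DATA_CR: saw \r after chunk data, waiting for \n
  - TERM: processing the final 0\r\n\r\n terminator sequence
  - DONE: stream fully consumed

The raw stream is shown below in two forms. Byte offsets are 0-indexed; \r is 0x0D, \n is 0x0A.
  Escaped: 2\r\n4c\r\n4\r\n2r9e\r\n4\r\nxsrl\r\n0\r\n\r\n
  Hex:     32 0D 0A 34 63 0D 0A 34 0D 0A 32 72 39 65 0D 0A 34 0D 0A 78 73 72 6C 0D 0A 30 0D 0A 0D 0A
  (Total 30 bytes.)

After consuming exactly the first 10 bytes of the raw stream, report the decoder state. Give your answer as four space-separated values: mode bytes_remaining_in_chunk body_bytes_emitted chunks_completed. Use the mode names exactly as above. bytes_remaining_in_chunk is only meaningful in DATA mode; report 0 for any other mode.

Byte 0 = '2': mode=SIZE remaining=0 emitted=0 chunks_done=0
Byte 1 = 0x0D: mode=SIZE_CR remaining=0 emitted=0 chunks_done=0
Byte 2 = 0x0A: mode=DATA remaining=2 emitted=0 chunks_done=0
Byte 3 = '4': mode=DATA remaining=1 emitted=1 chunks_done=0
Byte 4 = 'c': mode=DATA_DONE remaining=0 emitted=2 chunks_done=0
Byte 5 = 0x0D: mode=DATA_CR remaining=0 emitted=2 chunks_done=0
Byte 6 = 0x0A: mode=SIZE remaining=0 emitted=2 chunks_done=1
Byte 7 = '4': mode=SIZE remaining=0 emitted=2 chunks_done=1
Byte 8 = 0x0D: mode=SIZE_CR remaining=0 emitted=2 chunks_done=1
Byte 9 = 0x0A: mode=DATA remaining=4 emitted=2 chunks_done=1

Answer: DATA 4 2 1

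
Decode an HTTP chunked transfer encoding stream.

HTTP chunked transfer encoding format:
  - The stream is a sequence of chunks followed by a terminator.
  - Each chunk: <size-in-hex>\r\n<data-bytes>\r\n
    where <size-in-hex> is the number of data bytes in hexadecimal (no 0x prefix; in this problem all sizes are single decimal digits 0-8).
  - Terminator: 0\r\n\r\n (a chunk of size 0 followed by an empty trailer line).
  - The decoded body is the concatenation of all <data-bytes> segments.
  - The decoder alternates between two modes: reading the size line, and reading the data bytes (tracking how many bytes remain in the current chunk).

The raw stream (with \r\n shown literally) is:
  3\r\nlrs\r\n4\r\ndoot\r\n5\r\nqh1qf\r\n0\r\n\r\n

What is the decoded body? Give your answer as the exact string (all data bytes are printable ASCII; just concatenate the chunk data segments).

Answer: lrsdootqh1qf

Derivation:
Chunk 1: stream[0..1]='3' size=0x3=3, data at stream[3..6]='lrs' -> body[0..3], body so far='lrs'
Chunk 2: stream[8..9]='4' size=0x4=4, data at stream[11..15]='doot' -> body[3..7], body so far='lrsdoot'
Chunk 3: stream[17..18]='5' size=0x5=5, data at stream[20..25]='qh1qf' -> body[7..12], body so far='lrsdootqh1qf'
Chunk 4: stream[27..28]='0' size=0 (terminator). Final body='lrsdootqh1qf' (12 bytes)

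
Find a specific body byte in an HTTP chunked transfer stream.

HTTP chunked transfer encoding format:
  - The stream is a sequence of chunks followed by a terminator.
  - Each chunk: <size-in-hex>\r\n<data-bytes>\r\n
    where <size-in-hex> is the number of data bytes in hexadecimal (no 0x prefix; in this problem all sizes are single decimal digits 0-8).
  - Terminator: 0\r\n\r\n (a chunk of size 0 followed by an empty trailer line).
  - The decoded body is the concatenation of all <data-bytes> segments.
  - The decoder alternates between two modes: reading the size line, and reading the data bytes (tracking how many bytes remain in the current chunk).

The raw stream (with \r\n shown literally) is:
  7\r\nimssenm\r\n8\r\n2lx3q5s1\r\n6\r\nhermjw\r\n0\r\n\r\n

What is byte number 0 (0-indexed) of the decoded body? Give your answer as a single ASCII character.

Chunk 1: stream[0..1]='7' size=0x7=7, data at stream[3..10]='imssenm' -> body[0..7], body so far='imssenm'
Chunk 2: stream[12..13]='8' size=0x8=8, data at stream[15..23]='2lx3q5s1' -> body[7..15], body so far='imssenm2lx3q5s1'
Chunk 3: stream[25..26]='6' size=0x6=6, data at stream[28..34]='hermjw' -> body[15..21], body so far='imssenm2lx3q5s1hermjw'
Chunk 4: stream[36..37]='0' size=0 (terminator). Final body='imssenm2lx3q5s1hermjw' (21 bytes)
Body byte 0 = 'i'

Answer: i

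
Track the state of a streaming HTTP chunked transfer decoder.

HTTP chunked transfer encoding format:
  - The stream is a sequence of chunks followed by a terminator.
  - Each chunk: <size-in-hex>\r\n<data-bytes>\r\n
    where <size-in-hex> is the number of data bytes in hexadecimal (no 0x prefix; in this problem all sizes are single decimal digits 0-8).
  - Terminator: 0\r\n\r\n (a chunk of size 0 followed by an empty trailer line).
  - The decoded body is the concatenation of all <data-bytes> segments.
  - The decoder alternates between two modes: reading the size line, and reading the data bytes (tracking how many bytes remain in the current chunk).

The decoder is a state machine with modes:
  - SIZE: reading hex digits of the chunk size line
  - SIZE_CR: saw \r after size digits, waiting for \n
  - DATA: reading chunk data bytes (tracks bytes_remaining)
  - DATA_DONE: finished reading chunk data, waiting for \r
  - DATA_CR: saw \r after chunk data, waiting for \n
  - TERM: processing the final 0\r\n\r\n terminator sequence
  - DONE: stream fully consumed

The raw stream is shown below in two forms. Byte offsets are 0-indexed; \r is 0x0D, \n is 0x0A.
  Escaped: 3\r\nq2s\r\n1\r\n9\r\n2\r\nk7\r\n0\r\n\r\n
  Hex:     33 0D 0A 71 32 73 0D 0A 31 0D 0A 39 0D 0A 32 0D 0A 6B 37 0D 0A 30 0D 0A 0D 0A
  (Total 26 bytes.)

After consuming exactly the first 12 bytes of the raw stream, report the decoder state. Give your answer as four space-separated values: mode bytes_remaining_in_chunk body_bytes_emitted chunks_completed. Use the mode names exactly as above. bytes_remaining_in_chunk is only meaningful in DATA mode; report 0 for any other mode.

Byte 0 = '3': mode=SIZE remaining=0 emitted=0 chunks_done=0
Byte 1 = 0x0D: mode=SIZE_CR remaining=0 emitted=0 chunks_done=0
Byte 2 = 0x0A: mode=DATA remaining=3 emitted=0 chunks_done=0
Byte 3 = 'q': mode=DATA remaining=2 emitted=1 chunks_done=0
Byte 4 = '2': mode=DATA remaining=1 emitted=2 chunks_done=0
Byte 5 = 's': mode=DATA_DONE remaining=0 emitted=3 chunks_done=0
Byte 6 = 0x0D: mode=DATA_CR remaining=0 emitted=3 chunks_done=0
Byte 7 = 0x0A: mode=SIZE remaining=0 emitted=3 chunks_done=1
Byte 8 = '1': mode=SIZE remaining=0 emitted=3 chunks_done=1
Byte 9 = 0x0D: mode=SIZE_CR remaining=0 emitted=3 chunks_done=1
Byte 10 = 0x0A: mode=DATA remaining=1 emitted=3 chunks_done=1
Byte 11 = '9': mode=DATA_DONE remaining=0 emitted=4 chunks_done=1

Answer: DATA_DONE 0 4 1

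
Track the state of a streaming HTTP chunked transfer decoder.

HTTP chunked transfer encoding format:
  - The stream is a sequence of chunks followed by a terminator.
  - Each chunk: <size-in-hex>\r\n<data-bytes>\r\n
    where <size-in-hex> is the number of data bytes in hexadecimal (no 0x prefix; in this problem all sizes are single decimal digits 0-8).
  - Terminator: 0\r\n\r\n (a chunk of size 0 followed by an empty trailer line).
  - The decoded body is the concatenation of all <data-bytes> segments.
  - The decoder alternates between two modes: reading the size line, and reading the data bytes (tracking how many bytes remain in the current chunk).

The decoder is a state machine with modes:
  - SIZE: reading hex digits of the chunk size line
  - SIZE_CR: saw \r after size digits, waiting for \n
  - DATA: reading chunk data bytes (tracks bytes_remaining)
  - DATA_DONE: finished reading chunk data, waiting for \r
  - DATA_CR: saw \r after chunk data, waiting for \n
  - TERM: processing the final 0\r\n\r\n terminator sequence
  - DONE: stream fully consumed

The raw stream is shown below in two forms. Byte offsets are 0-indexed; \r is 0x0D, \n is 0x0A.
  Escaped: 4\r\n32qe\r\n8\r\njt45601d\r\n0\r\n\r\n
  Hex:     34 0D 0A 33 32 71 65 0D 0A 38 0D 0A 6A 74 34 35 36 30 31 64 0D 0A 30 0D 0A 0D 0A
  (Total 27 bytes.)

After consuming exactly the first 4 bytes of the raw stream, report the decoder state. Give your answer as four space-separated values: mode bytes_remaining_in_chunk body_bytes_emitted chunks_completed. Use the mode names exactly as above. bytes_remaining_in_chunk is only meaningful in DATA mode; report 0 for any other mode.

Byte 0 = '4': mode=SIZE remaining=0 emitted=0 chunks_done=0
Byte 1 = 0x0D: mode=SIZE_CR remaining=0 emitted=0 chunks_done=0
Byte 2 = 0x0A: mode=DATA remaining=4 emitted=0 chunks_done=0
Byte 3 = '3': mode=DATA remaining=3 emitted=1 chunks_done=0

Answer: DATA 3 1 0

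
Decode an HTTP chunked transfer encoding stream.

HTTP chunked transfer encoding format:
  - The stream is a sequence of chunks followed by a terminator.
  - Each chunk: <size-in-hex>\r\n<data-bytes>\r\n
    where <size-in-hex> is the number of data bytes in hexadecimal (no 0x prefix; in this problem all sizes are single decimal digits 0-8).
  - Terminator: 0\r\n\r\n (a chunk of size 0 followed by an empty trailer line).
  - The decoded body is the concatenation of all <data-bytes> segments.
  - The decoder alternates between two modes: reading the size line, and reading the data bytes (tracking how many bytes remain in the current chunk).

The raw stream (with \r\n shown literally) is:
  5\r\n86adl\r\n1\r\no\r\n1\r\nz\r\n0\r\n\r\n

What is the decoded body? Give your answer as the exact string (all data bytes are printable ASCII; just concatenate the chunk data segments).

Answer: 86adloz

Derivation:
Chunk 1: stream[0..1]='5' size=0x5=5, data at stream[3..8]='86adl' -> body[0..5], body so far='86adl'
Chunk 2: stream[10..11]='1' size=0x1=1, data at stream[13..14]='o' -> body[5..6], body so far='86adlo'
Chunk 3: stream[16..17]='1' size=0x1=1, data at stream[19..20]='z' -> body[6..7], body so far='86adloz'
Chunk 4: stream[22..23]='0' size=0 (terminator). Final body='86adloz' (7 bytes)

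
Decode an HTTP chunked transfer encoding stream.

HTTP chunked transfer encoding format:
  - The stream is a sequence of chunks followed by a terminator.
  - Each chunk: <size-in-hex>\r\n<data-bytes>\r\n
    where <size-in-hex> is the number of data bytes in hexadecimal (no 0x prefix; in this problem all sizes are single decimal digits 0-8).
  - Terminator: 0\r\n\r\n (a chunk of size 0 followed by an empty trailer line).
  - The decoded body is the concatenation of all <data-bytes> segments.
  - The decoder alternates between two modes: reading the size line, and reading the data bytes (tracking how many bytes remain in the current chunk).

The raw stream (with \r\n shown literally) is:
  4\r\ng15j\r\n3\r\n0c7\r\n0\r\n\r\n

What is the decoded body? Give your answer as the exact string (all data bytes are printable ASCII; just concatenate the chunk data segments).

Answer: g15j0c7

Derivation:
Chunk 1: stream[0..1]='4' size=0x4=4, data at stream[3..7]='g15j' -> body[0..4], body so far='g15j'
Chunk 2: stream[9..10]='3' size=0x3=3, data at stream[12..15]='0c7' -> body[4..7], body so far='g15j0c7'
Chunk 3: stream[17..18]='0' size=0 (terminator). Final body='g15j0c7' (7 bytes)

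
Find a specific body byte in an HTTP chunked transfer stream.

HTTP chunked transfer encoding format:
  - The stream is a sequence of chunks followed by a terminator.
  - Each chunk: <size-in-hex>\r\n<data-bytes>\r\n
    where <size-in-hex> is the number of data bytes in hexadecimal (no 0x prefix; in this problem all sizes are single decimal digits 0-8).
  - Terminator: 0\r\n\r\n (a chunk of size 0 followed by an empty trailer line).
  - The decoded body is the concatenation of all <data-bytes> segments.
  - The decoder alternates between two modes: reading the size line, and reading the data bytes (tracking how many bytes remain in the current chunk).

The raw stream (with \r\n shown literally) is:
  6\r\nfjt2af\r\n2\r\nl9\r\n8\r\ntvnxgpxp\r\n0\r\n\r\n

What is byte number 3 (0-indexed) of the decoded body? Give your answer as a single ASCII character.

Chunk 1: stream[0..1]='6' size=0x6=6, data at stream[3..9]='fjt2af' -> body[0..6], body so far='fjt2af'
Chunk 2: stream[11..12]='2' size=0x2=2, data at stream[14..16]='l9' -> body[6..8], body so far='fjt2afl9'
Chunk 3: stream[18..19]='8' size=0x8=8, data at stream[21..29]='tvnxgpxp' -> body[8..16], body so far='fjt2afl9tvnxgpxp'
Chunk 4: stream[31..32]='0' size=0 (terminator). Final body='fjt2afl9tvnxgpxp' (16 bytes)
Body byte 3 = '2'

Answer: 2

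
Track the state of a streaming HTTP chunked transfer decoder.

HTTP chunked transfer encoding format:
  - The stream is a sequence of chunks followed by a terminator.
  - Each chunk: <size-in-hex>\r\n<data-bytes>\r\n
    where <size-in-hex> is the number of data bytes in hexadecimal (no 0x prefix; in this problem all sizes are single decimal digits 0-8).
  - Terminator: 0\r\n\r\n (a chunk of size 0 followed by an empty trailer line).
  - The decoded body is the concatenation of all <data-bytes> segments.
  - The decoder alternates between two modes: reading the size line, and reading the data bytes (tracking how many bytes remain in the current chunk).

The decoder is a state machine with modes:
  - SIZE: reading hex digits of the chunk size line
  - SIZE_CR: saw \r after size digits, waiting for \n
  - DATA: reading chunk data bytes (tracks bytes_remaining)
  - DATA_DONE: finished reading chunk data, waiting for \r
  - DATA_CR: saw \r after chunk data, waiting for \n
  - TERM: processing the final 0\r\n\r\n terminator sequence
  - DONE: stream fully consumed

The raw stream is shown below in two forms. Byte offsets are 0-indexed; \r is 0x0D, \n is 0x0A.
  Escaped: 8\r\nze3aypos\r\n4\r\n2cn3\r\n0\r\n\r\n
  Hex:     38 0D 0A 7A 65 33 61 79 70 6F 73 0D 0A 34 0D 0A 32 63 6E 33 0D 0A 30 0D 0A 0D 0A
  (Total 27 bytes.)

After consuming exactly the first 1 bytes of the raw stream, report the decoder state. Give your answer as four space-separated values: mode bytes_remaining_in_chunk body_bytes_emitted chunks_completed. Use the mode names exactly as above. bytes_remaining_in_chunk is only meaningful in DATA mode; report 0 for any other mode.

Byte 0 = '8': mode=SIZE remaining=0 emitted=0 chunks_done=0

Answer: SIZE 0 0 0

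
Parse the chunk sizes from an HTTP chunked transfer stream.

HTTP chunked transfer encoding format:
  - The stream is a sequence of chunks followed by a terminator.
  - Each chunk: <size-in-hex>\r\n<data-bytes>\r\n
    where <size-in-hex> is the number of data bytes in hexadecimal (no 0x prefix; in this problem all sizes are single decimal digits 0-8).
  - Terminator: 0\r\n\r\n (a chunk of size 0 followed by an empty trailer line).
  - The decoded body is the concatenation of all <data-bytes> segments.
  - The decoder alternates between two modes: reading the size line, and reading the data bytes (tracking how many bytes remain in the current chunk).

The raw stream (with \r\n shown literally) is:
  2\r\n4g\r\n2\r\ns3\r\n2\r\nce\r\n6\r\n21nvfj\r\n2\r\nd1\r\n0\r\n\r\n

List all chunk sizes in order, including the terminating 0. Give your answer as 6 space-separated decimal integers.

Chunk 1: stream[0..1]='2' size=0x2=2, data at stream[3..5]='4g' -> body[0..2], body so far='4g'
Chunk 2: stream[7..8]='2' size=0x2=2, data at stream[10..12]='s3' -> body[2..4], body so far='4gs3'
Chunk 3: stream[14..15]='2' size=0x2=2, data at stream[17..19]='ce' -> body[4..6], body so far='4gs3ce'
Chunk 4: stream[21..22]='6' size=0x6=6, data at stream[24..30]='21nvfj' -> body[6..12], body so far='4gs3ce21nvfj'
Chunk 5: stream[32..33]='2' size=0x2=2, data at stream[35..37]='d1' -> body[12..14], body so far='4gs3ce21nvfjd1'
Chunk 6: stream[39..40]='0' size=0 (terminator). Final body='4gs3ce21nvfjd1' (14 bytes)

Answer: 2 2 2 6 2 0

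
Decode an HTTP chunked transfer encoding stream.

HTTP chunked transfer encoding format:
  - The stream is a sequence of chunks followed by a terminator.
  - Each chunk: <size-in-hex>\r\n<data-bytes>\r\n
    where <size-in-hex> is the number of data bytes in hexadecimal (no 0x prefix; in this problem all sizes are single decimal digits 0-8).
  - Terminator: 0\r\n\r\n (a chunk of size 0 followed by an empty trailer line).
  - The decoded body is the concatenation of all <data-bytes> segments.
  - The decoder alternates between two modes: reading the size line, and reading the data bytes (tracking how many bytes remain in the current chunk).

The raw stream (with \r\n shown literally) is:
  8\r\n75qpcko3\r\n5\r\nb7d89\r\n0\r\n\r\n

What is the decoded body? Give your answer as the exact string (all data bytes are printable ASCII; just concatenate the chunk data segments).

Answer: 75qpcko3b7d89

Derivation:
Chunk 1: stream[0..1]='8' size=0x8=8, data at stream[3..11]='75qpcko3' -> body[0..8], body so far='75qpcko3'
Chunk 2: stream[13..14]='5' size=0x5=5, data at stream[16..21]='b7d89' -> body[8..13], body so far='75qpcko3b7d89'
Chunk 3: stream[23..24]='0' size=0 (terminator). Final body='75qpcko3b7d89' (13 bytes)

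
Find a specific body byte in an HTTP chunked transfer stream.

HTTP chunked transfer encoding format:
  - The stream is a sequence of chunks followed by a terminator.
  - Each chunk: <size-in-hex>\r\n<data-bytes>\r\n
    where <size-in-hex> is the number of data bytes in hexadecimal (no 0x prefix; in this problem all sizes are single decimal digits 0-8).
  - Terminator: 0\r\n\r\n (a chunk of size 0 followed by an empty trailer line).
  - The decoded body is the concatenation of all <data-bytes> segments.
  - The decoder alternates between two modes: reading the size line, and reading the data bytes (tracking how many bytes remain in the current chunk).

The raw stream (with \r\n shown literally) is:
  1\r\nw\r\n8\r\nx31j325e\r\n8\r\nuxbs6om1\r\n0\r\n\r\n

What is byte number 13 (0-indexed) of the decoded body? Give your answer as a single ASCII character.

Chunk 1: stream[0..1]='1' size=0x1=1, data at stream[3..4]='w' -> body[0..1], body so far='w'
Chunk 2: stream[6..7]='8' size=0x8=8, data at stream[9..17]='x31j325e' -> body[1..9], body so far='wx31j325e'
Chunk 3: stream[19..20]='8' size=0x8=8, data at stream[22..30]='uxbs6om1' -> body[9..17], body so far='wx31j325euxbs6om1'
Chunk 4: stream[32..33]='0' size=0 (terminator). Final body='wx31j325euxbs6om1' (17 bytes)
Body byte 13 = '6'

Answer: 6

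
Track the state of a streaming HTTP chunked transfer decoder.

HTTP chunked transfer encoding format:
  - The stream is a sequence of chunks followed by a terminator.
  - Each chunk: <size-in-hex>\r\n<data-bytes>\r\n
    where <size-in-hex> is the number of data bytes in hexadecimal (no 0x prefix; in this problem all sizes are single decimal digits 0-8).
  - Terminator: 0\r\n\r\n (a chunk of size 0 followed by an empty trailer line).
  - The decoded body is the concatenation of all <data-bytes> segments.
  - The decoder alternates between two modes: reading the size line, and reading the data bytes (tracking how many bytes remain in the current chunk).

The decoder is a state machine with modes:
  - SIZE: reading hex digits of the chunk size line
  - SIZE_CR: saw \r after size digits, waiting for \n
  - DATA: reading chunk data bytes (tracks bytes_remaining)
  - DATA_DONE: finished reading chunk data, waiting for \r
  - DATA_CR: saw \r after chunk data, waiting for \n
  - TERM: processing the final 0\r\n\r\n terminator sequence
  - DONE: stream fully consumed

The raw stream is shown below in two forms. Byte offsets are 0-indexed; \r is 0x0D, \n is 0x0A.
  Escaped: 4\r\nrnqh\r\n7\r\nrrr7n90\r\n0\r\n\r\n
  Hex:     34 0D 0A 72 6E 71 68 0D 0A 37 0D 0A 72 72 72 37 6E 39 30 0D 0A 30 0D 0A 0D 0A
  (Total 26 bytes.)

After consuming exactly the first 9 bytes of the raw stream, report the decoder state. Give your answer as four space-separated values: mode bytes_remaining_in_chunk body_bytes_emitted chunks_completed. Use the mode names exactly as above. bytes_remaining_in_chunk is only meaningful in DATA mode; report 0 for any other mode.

Answer: SIZE 0 4 1

Derivation:
Byte 0 = '4': mode=SIZE remaining=0 emitted=0 chunks_done=0
Byte 1 = 0x0D: mode=SIZE_CR remaining=0 emitted=0 chunks_done=0
Byte 2 = 0x0A: mode=DATA remaining=4 emitted=0 chunks_done=0
Byte 3 = 'r': mode=DATA remaining=3 emitted=1 chunks_done=0
Byte 4 = 'n': mode=DATA remaining=2 emitted=2 chunks_done=0
Byte 5 = 'q': mode=DATA remaining=1 emitted=3 chunks_done=0
Byte 6 = 'h': mode=DATA_DONE remaining=0 emitted=4 chunks_done=0
Byte 7 = 0x0D: mode=DATA_CR remaining=0 emitted=4 chunks_done=0
Byte 8 = 0x0A: mode=SIZE remaining=0 emitted=4 chunks_done=1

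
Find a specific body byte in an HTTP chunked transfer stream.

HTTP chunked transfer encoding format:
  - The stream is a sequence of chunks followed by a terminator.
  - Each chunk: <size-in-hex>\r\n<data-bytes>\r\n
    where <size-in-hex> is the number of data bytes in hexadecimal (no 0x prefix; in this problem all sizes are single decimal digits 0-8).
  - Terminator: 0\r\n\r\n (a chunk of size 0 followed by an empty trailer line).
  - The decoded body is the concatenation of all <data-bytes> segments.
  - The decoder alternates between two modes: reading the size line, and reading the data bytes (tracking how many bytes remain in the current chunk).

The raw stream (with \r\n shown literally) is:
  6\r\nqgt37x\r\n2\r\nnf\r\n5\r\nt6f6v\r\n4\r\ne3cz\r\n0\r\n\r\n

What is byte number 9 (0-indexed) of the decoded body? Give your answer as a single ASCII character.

Chunk 1: stream[0..1]='6' size=0x6=6, data at stream[3..9]='qgt37x' -> body[0..6], body so far='qgt37x'
Chunk 2: stream[11..12]='2' size=0x2=2, data at stream[14..16]='nf' -> body[6..8], body so far='qgt37xnf'
Chunk 3: stream[18..19]='5' size=0x5=5, data at stream[21..26]='t6f6v' -> body[8..13], body so far='qgt37xnft6f6v'
Chunk 4: stream[28..29]='4' size=0x4=4, data at stream[31..35]='e3cz' -> body[13..17], body so far='qgt37xnft6f6ve3cz'
Chunk 5: stream[37..38]='0' size=0 (terminator). Final body='qgt37xnft6f6ve3cz' (17 bytes)
Body byte 9 = '6'

Answer: 6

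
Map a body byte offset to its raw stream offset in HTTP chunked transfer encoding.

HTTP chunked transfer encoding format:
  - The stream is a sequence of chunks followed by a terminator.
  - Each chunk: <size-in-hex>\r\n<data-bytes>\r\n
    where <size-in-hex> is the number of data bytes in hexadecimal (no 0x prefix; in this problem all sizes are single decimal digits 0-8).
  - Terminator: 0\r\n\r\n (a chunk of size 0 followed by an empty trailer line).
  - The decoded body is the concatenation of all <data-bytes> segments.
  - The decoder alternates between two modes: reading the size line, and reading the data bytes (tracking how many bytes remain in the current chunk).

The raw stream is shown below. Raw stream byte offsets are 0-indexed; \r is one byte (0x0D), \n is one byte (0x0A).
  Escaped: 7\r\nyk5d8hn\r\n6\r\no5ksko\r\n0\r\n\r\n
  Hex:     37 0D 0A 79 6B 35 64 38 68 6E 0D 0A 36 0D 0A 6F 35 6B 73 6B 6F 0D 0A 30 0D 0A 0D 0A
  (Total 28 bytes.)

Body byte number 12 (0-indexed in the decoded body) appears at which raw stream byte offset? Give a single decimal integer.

Answer: 20

Derivation:
Chunk 1: stream[0..1]='7' size=0x7=7, data at stream[3..10]='yk5d8hn' -> body[0..7], body so far='yk5d8hn'
Chunk 2: stream[12..13]='6' size=0x6=6, data at stream[15..21]='o5ksko' -> body[7..13], body so far='yk5d8hno5ksko'
Chunk 3: stream[23..24]='0' size=0 (terminator). Final body='yk5d8hno5ksko' (13 bytes)
Body byte 12 at stream offset 20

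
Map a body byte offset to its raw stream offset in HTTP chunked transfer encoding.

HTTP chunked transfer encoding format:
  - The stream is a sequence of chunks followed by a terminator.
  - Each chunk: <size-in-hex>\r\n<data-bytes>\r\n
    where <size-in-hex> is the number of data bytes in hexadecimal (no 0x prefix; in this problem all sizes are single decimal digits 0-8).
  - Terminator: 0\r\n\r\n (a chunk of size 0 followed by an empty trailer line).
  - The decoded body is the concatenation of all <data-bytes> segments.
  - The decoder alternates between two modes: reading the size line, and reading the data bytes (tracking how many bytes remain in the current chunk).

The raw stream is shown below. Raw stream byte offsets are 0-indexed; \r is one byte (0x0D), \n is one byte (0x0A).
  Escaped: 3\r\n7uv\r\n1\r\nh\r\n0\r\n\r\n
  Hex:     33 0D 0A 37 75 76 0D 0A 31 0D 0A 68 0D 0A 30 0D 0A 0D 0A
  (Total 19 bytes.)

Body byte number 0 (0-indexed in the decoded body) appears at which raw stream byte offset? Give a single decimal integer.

Answer: 3

Derivation:
Chunk 1: stream[0..1]='3' size=0x3=3, data at stream[3..6]='7uv' -> body[0..3], body so far='7uv'
Chunk 2: stream[8..9]='1' size=0x1=1, data at stream[11..12]='h' -> body[3..4], body so far='7uvh'
Chunk 3: stream[14..15]='0' size=0 (terminator). Final body='7uvh' (4 bytes)
Body byte 0 at stream offset 3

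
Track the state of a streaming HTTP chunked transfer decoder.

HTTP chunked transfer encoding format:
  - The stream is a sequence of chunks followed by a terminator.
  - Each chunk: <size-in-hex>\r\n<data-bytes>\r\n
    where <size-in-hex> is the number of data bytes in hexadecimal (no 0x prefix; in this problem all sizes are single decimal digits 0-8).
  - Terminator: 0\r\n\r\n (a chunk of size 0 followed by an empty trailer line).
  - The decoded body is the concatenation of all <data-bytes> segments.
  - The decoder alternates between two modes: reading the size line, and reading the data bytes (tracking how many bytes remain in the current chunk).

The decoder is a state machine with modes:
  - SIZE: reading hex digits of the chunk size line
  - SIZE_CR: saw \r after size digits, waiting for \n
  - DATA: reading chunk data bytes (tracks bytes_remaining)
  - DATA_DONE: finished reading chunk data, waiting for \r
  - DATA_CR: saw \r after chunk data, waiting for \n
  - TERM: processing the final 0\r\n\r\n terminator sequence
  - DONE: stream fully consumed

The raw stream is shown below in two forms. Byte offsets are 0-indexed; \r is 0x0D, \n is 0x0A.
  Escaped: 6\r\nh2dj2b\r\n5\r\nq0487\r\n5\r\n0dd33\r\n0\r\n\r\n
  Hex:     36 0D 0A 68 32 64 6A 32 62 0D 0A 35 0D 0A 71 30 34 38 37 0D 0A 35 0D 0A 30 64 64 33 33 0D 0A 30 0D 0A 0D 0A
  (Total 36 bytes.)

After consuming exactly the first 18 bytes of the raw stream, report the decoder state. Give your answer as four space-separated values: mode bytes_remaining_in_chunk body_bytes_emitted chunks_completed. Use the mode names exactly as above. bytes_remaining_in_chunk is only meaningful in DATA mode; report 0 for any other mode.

Byte 0 = '6': mode=SIZE remaining=0 emitted=0 chunks_done=0
Byte 1 = 0x0D: mode=SIZE_CR remaining=0 emitted=0 chunks_done=0
Byte 2 = 0x0A: mode=DATA remaining=6 emitted=0 chunks_done=0
Byte 3 = 'h': mode=DATA remaining=5 emitted=1 chunks_done=0
Byte 4 = '2': mode=DATA remaining=4 emitted=2 chunks_done=0
Byte 5 = 'd': mode=DATA remaining=3 emitted=3 chunks_done=0
Byte 6 = 'j': mode=DATA remaining=2 emitted=4 chunks_done=0
Byte 7 = '2': mode=DATA remaining=1 emitted=5 chunks_done=0
Byte 8 = 'b': mode=DATA_DONE remaining=0 emitted=6 chunks_done=0
Byte 9 = 0x0D: mode=DATA_CR remaining=0 emitted=6 chunks_done=0
Byte 10 = 0x0A: mode=SIZE remaining=0 emitted=6 chunks_done=1
Byte 11 = '5': mode=SIZE remaining=0 emitted=6 chunks_done=1
Byte 12 = 0x0D: mode=SIZE_CR remaining=0 emitted=6 chunks_done=1
Byte 13 = 0x0A: mode=DATA remaining=5 emitted=6 chunks_done=1
Byte 14 = 'q': mode=DATA remaining=4 emitted=7 chunks_done=1
Byte 15 = '0': mode=DATA remaining=3 emitted=8 chunks_done=1
Byte 16 = '4': mode=DATA remaining=2 emitted=9 chunks_done=1
Byte 17 = '8': mode=DATA remaining=1 emitted=10 chunks_done=1

Answer: DATA 1 10 1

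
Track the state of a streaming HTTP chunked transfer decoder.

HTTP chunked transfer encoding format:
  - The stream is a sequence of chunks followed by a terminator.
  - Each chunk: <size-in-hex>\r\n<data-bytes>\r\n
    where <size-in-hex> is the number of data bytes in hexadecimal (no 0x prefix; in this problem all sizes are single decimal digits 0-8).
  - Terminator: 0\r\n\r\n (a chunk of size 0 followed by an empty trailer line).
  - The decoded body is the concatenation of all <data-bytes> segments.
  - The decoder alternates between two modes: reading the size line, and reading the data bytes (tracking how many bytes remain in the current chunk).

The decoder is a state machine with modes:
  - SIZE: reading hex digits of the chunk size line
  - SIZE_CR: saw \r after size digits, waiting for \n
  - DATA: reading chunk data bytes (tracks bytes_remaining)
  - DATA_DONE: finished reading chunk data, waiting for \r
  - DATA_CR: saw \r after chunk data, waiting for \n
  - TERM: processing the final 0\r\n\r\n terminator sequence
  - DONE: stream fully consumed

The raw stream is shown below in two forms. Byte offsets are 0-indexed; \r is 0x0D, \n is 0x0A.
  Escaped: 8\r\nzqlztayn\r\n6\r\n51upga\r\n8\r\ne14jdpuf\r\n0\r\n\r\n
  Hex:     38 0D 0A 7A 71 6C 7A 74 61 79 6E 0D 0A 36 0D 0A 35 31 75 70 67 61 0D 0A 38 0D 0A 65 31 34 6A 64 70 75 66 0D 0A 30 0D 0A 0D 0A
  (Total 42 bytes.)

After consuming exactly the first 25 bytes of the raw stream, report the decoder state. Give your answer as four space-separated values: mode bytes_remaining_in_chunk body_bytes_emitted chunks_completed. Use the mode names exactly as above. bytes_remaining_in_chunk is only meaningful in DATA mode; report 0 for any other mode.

Answer: SIZE 0 14 2

Derivation:
Byte 0 = '8': mode=SIZE remaining=0 emitted=0 chunks_done=0
Byte 1 = 0x0D: mode=SIZE_CR remaining=0 emitted=0 chunks_done=0
Byte 2 = 0x0A: mode=DATA remaining=8 emitted=0 chunks_done=0
Byte 3 = 'z': mode=DATA remaining=7 emitted=1 chunks_done=0
Byte 4 = 'q': mode=DATA remaining=6 emitted=2 chunks_done=0
Byte 5 = 'l': mode=DATA remaining=5 emitted=3 chunks_done=0
Byte 6 = 'z': mode=DATA remaining=4 emitted=4 chunks_done=0
Byte 7 = 't': mode=DATA remaining=3 emitted=5 chunks_done=0
Byte 8 = 'a': mode=DATA remaining=2 emitted=6 chunks_done=0
Byte 9 = 'y': mode=DATA remaining=1 emitted=7 chunks_done=0
Byte 10 = 'n': mode=DATA_DONE remaining=0 emitted=8 chunks_done=0
Byte 11 = 0x0D: mode=DATA_CR remaining=0 emitted=8 chunks_done=0
Byte 12 = 0x0A: mode=SIZE remaining=0 emitted=8 chunks_done=1
Byte 13 = '6': mode=SIZE remaining=0 emitted=8 chunks_done=1
Byte 14 = 0x0D: mode=SIZE_CR remaining=0 emitted=8 chunks_done=1
Byte 15 = 0x0A: mode=DATA remaining=6 emitted=8 chunks_done=1
Byte 16 = '5': mode=DATA remaining=5 emitted=9 chunks_done=1
Byte 17 = '1': mode=DATA remaining=4 emitted=10 chunks_done=1
Byte 18 = 'u': mode=DATA remaining=3 emitted=11 chunks_done=1
Byte 19 = 'p': mode=DATA remaining=2 emitted=12 chunks_done=1
Byte 20 = 'g': mode=DATA remaining=1 emitted=13 chunks_done=1
Byte 21 = 'a': mode=DATA_DONE remaining=0 emitted=14 chunks_done=1
Byte 22 = 0x0D: mode=DATA_CR remaining=0 emitted=14 chunks_done=1
Byte 23 = 0x0A: mode=SIZE remaining=0 emitted=14 chunks_done=2
Byte 24 = '8': mode=SIZE remaining=0 emitted=14 chunks_done=2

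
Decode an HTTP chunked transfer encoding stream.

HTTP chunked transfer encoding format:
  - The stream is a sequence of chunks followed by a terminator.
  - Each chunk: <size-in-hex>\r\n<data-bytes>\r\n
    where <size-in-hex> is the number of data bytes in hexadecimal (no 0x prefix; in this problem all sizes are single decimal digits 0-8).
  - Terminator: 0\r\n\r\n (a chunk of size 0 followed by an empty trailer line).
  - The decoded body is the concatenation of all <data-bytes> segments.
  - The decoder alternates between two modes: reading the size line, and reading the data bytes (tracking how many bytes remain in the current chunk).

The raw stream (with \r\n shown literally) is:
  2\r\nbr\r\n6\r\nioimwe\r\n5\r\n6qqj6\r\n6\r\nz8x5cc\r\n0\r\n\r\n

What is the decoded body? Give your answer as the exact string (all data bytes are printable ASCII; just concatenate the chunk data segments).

Answer: brioimwe6qqj6z8x5cc

Derivation:
Chunk 1: stream[0..1]='2' size=0x2=2, data at stream[3..5]='br' -> body[0..2], body so far='br'
Chunk 2: stream[7..8]='6' size=0x6=6, data at stream[10..16]='ioimwe' -> body[2..8], body so far='brioimwe'
Chunk 3: stream[18..19]='5' size=0x5=5, data at stream[21..26]='6qqj6' -> body[8..13], body so far='brioimwe6qqj6'
Chunk 4: stream[28..29]='6' size=0x6=6, data at stream[31..37]='z8x5cc' -> body[13..19], body so far='brioimwe6qqj6z8x5cc'
Chunk 5: stream[39..40]='0' size=0 (terminator). Final body='brioimwe6qqj6z8x5cc' (19 bytes)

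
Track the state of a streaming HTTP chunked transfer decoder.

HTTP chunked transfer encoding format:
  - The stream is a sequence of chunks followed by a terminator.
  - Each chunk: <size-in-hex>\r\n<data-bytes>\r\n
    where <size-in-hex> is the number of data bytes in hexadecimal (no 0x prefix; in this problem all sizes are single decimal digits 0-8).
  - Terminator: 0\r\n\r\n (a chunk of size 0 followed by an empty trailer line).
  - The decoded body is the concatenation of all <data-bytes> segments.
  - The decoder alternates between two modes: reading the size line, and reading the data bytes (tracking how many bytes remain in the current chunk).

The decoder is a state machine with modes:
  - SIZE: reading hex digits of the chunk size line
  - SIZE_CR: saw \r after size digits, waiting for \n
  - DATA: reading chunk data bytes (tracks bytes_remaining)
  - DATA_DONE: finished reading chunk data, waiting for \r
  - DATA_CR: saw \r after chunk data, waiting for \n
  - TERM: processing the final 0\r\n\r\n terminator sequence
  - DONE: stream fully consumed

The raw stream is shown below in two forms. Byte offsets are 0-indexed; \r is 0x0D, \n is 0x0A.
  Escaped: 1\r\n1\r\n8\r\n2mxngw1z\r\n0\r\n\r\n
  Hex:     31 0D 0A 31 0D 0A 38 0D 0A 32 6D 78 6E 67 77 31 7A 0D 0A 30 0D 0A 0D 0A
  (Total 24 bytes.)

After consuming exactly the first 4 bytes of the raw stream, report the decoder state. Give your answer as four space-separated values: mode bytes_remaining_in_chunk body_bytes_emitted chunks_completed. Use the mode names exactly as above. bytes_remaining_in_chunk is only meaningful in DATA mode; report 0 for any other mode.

Answer: DATA_DONE 0 1 0

Derivation:
Byte 0 = '1': mode=SIZE remaining=0 emitted=0 chunks_done=0
Byte 1 = 0x0D: mode=SIZE_CR remaining=0 emitted=0 chunks_done=0
Byte 2 = 0x0A: mode=DATA remaining=1 emitted=0 chunks_done=0
Byte 3 = '1': mode=DATA_DONE remaining=0 emitted=1 chunks_done=0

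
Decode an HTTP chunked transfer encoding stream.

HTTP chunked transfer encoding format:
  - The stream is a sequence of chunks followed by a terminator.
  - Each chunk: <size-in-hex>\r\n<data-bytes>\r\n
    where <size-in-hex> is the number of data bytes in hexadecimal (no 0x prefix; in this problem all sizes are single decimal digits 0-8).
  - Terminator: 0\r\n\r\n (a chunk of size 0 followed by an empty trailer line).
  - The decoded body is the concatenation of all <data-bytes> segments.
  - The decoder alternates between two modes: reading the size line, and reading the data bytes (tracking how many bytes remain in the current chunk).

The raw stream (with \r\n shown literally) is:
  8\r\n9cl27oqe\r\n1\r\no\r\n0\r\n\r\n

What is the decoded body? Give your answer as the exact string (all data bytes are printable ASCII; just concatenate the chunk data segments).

Answer: 9cl27oqeo

Derivation:
Chunk 1: stream[0..1]='8' size=0x8=8, data at stream[3..11]='9cl27oqe' -> body[0..8], body so far='9cl27oqe'
Chunk 2: stream[13..14]='1' size=0x1=1, data at stream[16..17]='o' -> body[8..9], body so far='9cl27oqeo'
Chunk 3: stream[19..20]='0' size=0 (terminator). Final body='9cl27oqeo' (9 bytes)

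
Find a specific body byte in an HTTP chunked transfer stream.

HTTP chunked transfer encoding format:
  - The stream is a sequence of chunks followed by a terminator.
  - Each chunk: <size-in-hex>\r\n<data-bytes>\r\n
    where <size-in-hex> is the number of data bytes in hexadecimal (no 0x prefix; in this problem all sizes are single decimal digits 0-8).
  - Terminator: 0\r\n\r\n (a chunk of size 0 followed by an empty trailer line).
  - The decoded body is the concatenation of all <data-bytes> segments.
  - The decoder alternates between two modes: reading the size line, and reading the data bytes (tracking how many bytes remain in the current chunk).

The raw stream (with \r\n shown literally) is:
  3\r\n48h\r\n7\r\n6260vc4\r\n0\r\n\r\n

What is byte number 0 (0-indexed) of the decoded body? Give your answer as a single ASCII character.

Chunk 1: stream[0..1]='3' size=0x3=3, data at stream[3..6]='48h' -> body[0..3], body so far='48h'
Chunk 2: stream[8..9]='7' size=0x7=7, data at stream[11..18]='6260vc4' -> body[3..10], body so far='48h6260vc4'
Chunk 3: stream[20..21]='0' size=0 (terminator). Final body='48h6260vc4' (10 bytes)
Body byte 0 = '4'

Answer: 4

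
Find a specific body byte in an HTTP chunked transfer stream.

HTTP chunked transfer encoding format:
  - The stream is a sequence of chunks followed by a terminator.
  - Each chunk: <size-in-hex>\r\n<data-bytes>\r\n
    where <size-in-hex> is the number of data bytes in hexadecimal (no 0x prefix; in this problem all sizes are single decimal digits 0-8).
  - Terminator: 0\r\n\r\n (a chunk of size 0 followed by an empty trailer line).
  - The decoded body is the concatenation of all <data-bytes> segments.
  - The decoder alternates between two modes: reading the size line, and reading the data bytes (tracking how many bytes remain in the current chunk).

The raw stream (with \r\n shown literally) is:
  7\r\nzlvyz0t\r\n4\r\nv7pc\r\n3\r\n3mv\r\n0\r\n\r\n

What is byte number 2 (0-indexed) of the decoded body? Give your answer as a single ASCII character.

Answer: v

Derivation:
Chunk 1: stream[0..1]='7' size=0x7=7, data at stream[3..10]='zlvyz0t' -> body[0..7], body so far='zlvyz0t'
Chunk 2: stream[12..13]='4' size=0x4=4, data at stream[15..19]='v7pc' -> body[7..11], body so far='zlvyz0tv7pc'
Chunk 3: stream[21..22]='3' size=0x3=3, data at stream[24..27]='3mv' -> body[11..14], body so far='zlvyz0tv7pc3mv'
Chunk 4: stream[29..30]='0' size=0 (terminator). Final body='zlvyz0tv7pc3mv' (14 bytes)
Body byte 2 = 'v'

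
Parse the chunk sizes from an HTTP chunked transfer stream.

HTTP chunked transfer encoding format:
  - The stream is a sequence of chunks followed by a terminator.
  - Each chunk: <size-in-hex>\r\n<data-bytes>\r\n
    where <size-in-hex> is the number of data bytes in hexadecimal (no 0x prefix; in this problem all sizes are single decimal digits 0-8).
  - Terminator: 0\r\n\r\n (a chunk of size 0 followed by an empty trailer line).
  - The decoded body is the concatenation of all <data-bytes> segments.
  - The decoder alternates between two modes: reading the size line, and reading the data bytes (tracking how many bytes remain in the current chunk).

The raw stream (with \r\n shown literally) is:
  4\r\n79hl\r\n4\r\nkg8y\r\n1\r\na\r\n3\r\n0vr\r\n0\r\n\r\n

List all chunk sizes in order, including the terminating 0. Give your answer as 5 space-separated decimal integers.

Chunk 1: stream[0..1]='4' size=0x4=4, data at stream[3..7]='79hl' -> body[0..4], body so far='79hl'
Chunk 2: stream[9..10]='4' size=0x4=4, data at stream[12..16]='kg8y' -> body[4..8], body so far='79hlkg8y'
Chunk 3: stream[18..19]='1' size=0x1=1, data at stream[21..22]='a' -> body[8..9], body so far='79hlkg8ya'
Chunk 4: stream[24..25]='3' size=0x3=3, data at stream[27..30]='0vr' -> body[9..12], body so far='79hlkg8ya0vr'
Chunk 5: stream[32..33]='0' size=0 (terminator). Final body='79hlkg8ya0vr' (12 bytes)

Answer: 4 4 1 3 0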